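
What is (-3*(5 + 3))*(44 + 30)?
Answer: -1776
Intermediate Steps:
(-3*(5 + 3))*(44 + 30) = -3*8*74 = -24*74 = -1776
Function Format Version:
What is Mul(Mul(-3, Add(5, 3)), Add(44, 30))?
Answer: -1776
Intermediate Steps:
Mul(Mul(-3, Add(5, 3)), Add(44, 30)) = Mul(Mul(-3, 8), 74) = Mul(-24, 74) = -1776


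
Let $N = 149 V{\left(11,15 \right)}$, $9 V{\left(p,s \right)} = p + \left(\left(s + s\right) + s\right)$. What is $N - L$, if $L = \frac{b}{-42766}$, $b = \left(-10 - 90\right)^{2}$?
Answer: $\frac{178464752}{192447} \approx 927.34$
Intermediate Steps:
$b = 10000$ ($b = \left(-100\right)^{2} = 10000$)
$V{\left(p,s \right)} = \frac{s}{3} + \frac{p}{9}$ ($V{\left(p,s \right)} = \frac{p + \left(\left(s + s\right) + s\right)}{9} = \frac{p + \left(2 s + s\right)}{9} = \frac{p + 3 s}{9} = \frac{s}{3} + \frac{p}{9}$)
$L = - \frac{5000}{21383}$ ($L = \frac{10000}{-42766} = 10000 \left(- \frac{1}{42766}\right) = - \frac{5000}{21383} \approx -0.23383$)
$N = \frac{8344}{9}$ ($N = 149 \left(\frac{1}{3} \cdot 15 + \frac{1}{9} \cdot 11\right) = 149 \left(5 + \frac{11}{9}\right) = 149 \cdot \frac{56}{9} = \frac{8344}{9} \approx 927.11$)
$N - L = \frac{8344}{9} - - \frac{5000}{21383} = \frac{8344}{9} + \frac{5000}{21383} = \frac{178464752}{192447}$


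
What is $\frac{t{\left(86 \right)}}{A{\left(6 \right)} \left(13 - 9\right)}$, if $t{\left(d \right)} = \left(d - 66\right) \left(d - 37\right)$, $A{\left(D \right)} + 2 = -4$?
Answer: $- \frac{245}{6} \approx -40.833$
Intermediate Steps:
$A{\left(D \right)} = -6$ ($A{\left(D \right)} = -2 - 4 = -6$)
$t{\left(d \right)} = \left(-66 + d\right) \left(-37 + d\right)$
$\frac{t{\left(86 \right)}}{A{\left(6 \right)} \left(13 - 9\right)} = \frac{2442 + 86^{2} - 8858}{\left(-6\right) \left(13 - 9\right)} = \frac{2442 + 7396 - 8858}{\left(-6\right) 4} = \frac{980}{-24} = 980 \left(- \frac{1}{24}\right) = - \frac{245}{6}$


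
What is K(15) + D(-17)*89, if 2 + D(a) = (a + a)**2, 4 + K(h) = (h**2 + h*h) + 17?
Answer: 103169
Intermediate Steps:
K(h) = 13 + 2*h**2 (K(h) = -4 + ((h**2 + h*h) + 17) = -4 + ((h**2 + h**2) + 17) = -4 + (2*h**2 + 17) = -4 + (17 + 2*h**2) = 13 + 2*h**2)
D(a) = -2 + 4*a**2 (D(a) = -2 + (a + a)**2 = -2 + (2*a)**2 = -2 + 4*a**2)
K(15) + D(-17)*89 = (13 + 2*15**2) + (-2 + 4*(-17)**2)*89 = (13 + 2*225) + (-2 + 4*289)*89 = (13 + 450) + (-2 + 1156)*89 = 463 + 1154*89 = 463 + 102706 = 103169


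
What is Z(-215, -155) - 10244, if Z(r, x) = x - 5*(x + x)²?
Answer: -490899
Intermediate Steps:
Z(r, x) = x - 20*x² (Z(r, x) = x - 5*4*x² = x - 20*x²)
Z(-215, -155) - 10244 = -155*(1 - 20*(-155)) - 10244 = -155*(1 + 3100) - 10244 = -155*3101 - 10244 = -480655 - 10244 = -490899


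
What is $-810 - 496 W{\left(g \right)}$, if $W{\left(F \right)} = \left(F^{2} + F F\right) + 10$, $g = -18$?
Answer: $-327178$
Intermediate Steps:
$W{\left(F \right)} = 10 + 2 F^{2}$ ($W{\left(F \right)} = \left(F^{2} + F^{2}\right) + 10 = 2 F^{2} + 10 = 10 + 2 F^{2}$)
$-810 - 496 W{\left(g \right)} = -810 - 496 \left(10 + 2 \left(-18\right)^{2}\right) = -810 - 496 \left(10 + 2 \cdot 324\right) = -810 - 496 \left(10 + 648\right) = -810 - 326368 = -327178$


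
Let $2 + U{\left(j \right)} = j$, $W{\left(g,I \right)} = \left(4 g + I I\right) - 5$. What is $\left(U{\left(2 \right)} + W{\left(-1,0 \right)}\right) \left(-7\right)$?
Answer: $63$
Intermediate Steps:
$W{\left(g,I \right)} = -5 + I^{2} + 4 g$ ($W{\left(g,I \right)} = \left(4 g + I^{2}\right) - 5 = \left(I^{2} + 4 g\right) - 5 = -5 + I^{2} + 4 g$)
$U{\left(j \right)} = -2 + j$
$\left(U{\left(2 \right)} + W{\left(-1,0 \right)}\right) \left(-7\right) = \left(\left(-2 + 2\right) + \left(-5 + 0^{2} + 4 \left(-1\right)\right)\right) \left(-7\right) = \left(0 - 9\right) \left(-7\right) = \left(-9\right) \left(-7\right) = 63$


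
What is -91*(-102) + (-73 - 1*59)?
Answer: 9150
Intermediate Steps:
-91*(-102) + (-73 - 1*59) = 9282 + (-73 - 59) = 9282 - 132 = 9150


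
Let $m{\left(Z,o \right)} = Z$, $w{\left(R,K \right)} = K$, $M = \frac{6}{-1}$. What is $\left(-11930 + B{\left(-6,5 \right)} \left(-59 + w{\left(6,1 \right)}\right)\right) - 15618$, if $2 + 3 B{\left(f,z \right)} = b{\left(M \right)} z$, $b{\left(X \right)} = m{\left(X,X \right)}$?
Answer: $- \frac{80788}{3} \approx -26929.0$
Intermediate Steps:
$M = -6$ ($M = 6 \left(-1\right) = -6$)
$b{\left(X \right)} = X$
$B{\left(f,z \right)} = - \frac{2}{3} - 2 z$ ($B{\left(f,z \right)} = - \frac{2}{3} + \frac{\left(-6\right) z}{3} = - \frac{2}{3} - 2 z$)
$\left(-11930 + B{\left(-6,5 \right)} \left(-59 + w{\left(6,1 \right)}\right)\right) - 15618 = \left(-11930 + \left(- \frac{2}{3} - 10\right) \left(-59 + 1\right)\right) - 15618 = \left(-11930 + \left(- \frac{2}{3} - 10\right) \left(-58\right)\right) - 15618 = \left(-11930 - - \frac{1856}{3}\right) - 15618 = \left(-11930 + \frac{1856}{3}\right) - 15618 = - \frac{33934}{3} - 15618 = - \frac{80788}{3}$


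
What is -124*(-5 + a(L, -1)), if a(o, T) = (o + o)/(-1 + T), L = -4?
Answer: 124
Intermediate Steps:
a(o, T) = 2*o/(-1 + T) (a(o, T) = (2*o)/(-1 + T) = 2*o/(-1 + T))
-124*(-5 + a(L, -1)) = -124*(-5 + 2*(-4)/(-1 - 1)) = -124*(-5 + 2*(-4)/(-2)) = -124*(-5 + 2*(-4)*(-½)) = -124*(-5 + 4) = -124*(-1) = 124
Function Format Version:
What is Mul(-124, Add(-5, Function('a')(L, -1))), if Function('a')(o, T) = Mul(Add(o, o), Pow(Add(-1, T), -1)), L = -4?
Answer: 124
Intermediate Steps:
Function('a')(o, T) = Mul(2, o, Pow(Add(-1, T), -1)) (Function('a')(o, T) = Mul(Mul(2, o), Pow(Add(-1, T), -1)) = Mul(2, o, Pow(Add(-1, T), -1)))
Mul(-124, Add(-5, Function('a')(L, -1))) = Mul(-124, Add(-5, Mul(2, -4, Pow(Add(-1, -1), -1)))) = Mul(-124, Add(-5, Mul(2, -4, Pow(-2, -1)))) = Mul(-124, Add(-5, Mul(2, -4, Rational(-1, 2)))) = Mul(-124, Add(-5, 4)) = Mul(-124, -1) = 124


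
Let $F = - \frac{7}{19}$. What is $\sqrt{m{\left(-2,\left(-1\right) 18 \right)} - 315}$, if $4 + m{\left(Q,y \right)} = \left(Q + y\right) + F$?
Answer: $\frac{4 i \sqrt{7657}}{19} \approx 18.422 i$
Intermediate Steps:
$F = - \frac{7}{19}$ ($F = \left(-7\right) \frac{1}{19} = - \frac{7}{19} \approx -0.36842$)
$m{\left(Q,y \right)} = - \frac{83}{19} + Q + y$ ($m{\left(Q,y \right)} = -4 - \left(\frac{7}{19} - Q - y\right) = -4 + \left(- \frac{7}{19} + Q + y\right) = - \frac{83}{19} + Q + y$)
$\sqrt{m{\left(-2,\left(-1\right) 18 \right)} - 315} = \sqrt{\left(- \frac{83}{19} - 2 - 18\right) - 315} = \sqrt{- \frac{463}{19} - 315} = \sqrt{- \frac{6448}{19}} = \frac{4 i \sqrt{7657}}{19}$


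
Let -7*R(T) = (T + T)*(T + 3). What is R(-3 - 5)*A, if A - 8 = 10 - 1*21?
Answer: 240/7 ≈ 34.286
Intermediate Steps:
R(T) = -2*T*(3 + T)/7 (R(T) = -(T + T)*(T + 3)/7 = -2*T*(3 + T)/7)
A = -3 (A = 8 + (10 - 1*21) = 8 + (10 - 21) = 8 - 11 = -3)
R(-3 - 5)*A = -2*(-3 - 5)*(3 + (-3 - 5))/7*(-3) = -2/7*(-8)*(3 - 8)*(-3) = -2/7*(-8)*(-5)*(-3) = -80/7*(-3) = 240/7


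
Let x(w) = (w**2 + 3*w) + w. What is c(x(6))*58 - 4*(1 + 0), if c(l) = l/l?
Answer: 54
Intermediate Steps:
x(w) = w**2 + 4*w
c(l) = 1
c(x(6))*58 - 4*(1 + 0) = 1*58 - 4*(1 + 0) = 58 - 4*1 = 58 - 4 = 54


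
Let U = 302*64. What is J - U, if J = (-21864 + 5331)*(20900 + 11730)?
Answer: -539491118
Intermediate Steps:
U = 19328
J = -539471790 (J = -16533*32630 = -539471790)
J - U = -539471790 - 1*19328 = -539471790 - 19328 = -539491118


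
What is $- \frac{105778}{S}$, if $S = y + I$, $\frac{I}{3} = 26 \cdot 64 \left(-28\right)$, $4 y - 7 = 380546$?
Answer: $\frac{423112}{178551} \approx 2.3697$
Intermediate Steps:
$y = \frac{380553}{4}$ ($y = \frac{7}{4} + \frac{1}{4} \cdot 380546 = \frac{7}{4} + \frac{190273}{2} = \frac{380553}{4} \approx 95138.0$)
$I = -139776$ ($I = 3 \cdot 26 \cdot 64 \left(-28\right) = 3 \cdot 1664 \left(-28\right) = 3 \left(-46592\right) = -139776$)
$S = - \frac{178551}{4}$ ($S = \frac{380553}{4} - 139776 = - \frac{178551}{4} \approx -44638.0$)
$- \frac{105778}{S} = - \frac{105778}{- \frac{178551}{4}} = \left(-105778\right) \left(- \frac{4}{178551}\right) = \frac{423112}{178551}$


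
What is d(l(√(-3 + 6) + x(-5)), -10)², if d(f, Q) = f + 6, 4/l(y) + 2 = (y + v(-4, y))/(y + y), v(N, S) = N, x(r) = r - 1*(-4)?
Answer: 2212/169 + 1216*√3/169 ≈ 25.551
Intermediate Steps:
x(r) = 4 + r (x(r) = r + 4 = 4 + r)
l(y) = 4/(-2 + (-4 + y)/(2*y)) (l(y) = 4/(-2 + (y - 4)/(y + y)) = 4/(-2 + (-4 + y)/((2*y))) = 4/(-2 + (-4 + y)*(1/(2*y))) = 4/(-2 + (-4 + y)/(2*y)))
d(f, Q) = 6 + f
d(l(√(-3 + 6) + x(-5)), -10)² = (6 - 8*(√(-3 + 6) + (4 - 5))/(4 + 3*(√(-3 + 6) + (4 - 5))))² = (6 - 8*(√3 - 1)/(4 + 3*(√3 - 1)))² = (6 - 8*(-1 + √3)/(4 + 3*(-1 + √3)))² = (6 - 8*(-1 + √3)/(4 + (-3 + 3*√3)))² = (6 - 8*(-1 + √3)/(1 + 3*√3))²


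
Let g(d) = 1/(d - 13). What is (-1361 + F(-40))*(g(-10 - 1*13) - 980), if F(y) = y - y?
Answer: 48017441/36 ≈ 1.3338e+6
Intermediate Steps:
g(d) = 1/(-13 + d)
F(y) = 0
(-1361 + F(-40))*(g(-10 - 1*13) - 980) = (-1361 + 0)*(1/(-13 + (-10 - 1*13)) - 980) = -1361*(1/(-13 + (-10 - 13)) - 980) = -1361*(1/(-13 - 23) - 980) = -1361*(1/(-36) - 980) = -1361*(-1/36 - 980) = -1361*(-35281/36) = 48017441/36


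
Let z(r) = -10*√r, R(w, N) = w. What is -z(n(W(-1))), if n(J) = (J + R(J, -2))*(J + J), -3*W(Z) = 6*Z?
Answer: 40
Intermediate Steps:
W(Z) = -2*Z
n(J) = 4*J² (n(J) = (J + J)*(J + J) = (2*J)*(2*J) = 4*J²)
-z(n(W(-1))) = -(-10)*√(4*(-2*(-1))²) = -(-10)*√(4*2²) = -(-10)*√(4*4) = -(-10)*√16 = -(-10)*4 = -1*(-40) = 40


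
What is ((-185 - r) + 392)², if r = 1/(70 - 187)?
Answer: 586608400/13689 ≈ 42853.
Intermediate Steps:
r = -1/117 (r = 1/(-117) = -1/117 ≈ -0.0085470)
((-185 - r) + 392)² = ((-185 - 1*(-1/117)) + 392)² = ((-185 + 1/117) + 392)² = (-21644/117 + 392)² = (24220/117)² = 586608400/13689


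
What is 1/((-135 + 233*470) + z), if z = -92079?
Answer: 1/17296 ≈ 5.7817e-5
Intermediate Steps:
1/((-135 + 233*470) + z) = 1/((-135 + 233*470) - 92079) = 1/((-135 + 109510) - 92079) = 1/(109375 - 92079) = 1/17296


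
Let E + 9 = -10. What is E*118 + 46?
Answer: -2196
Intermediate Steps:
E = -19 (E = -9 - 10 = -19)
E*118 + 46 = -19*118 + 46 = -2242 + 46 = -2196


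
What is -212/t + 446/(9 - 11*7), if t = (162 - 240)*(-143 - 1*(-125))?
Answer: -80075/11934 ≈ -6.7098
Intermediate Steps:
t = 1404 (t = -78*(-143 + 125) = -78*(-18) = 1404)
-212/t + 446/(9 - 11*7) = -212/1404 + 446/(9 - 11*7) = -212*1/1404 + 446/(9 - 77) = -53/351 + 446/(-68) = -53/351 + 446*(-1/68) = -53/351 - 223/34 = -80075/11934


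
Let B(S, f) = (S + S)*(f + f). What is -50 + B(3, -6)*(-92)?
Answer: 6574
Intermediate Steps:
B(S, f) = 4*S*f (B(S, f) = (2*S)*(2*f) = 4*S*f)
-50 + B(3, -6)*(-92) = -50 + (4*3*(-6))*(-92) = -50 - 72*(-92) = -50 + 6624 = 6574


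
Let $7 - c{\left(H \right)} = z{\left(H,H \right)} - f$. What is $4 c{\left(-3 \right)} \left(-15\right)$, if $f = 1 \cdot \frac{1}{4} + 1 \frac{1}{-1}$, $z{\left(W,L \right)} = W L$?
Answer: $165$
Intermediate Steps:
$z{\left(W,L \right)} = L W$
$f = - \frac{3}{4}$ ($f = 1 \cdot \frac{1}{4} + 1 \left(-1\right) = \frac{1}{4} - 1 = - \frac{3}{4} \approx -0.75$)
$c{\left(H \right)} = \frac{25}{4} - H^{2}$ ($c{\left(H \right)} = 7 - \left(H H - - \frac{3}{4}\right) = 7 - \left(H^{2} + \frac{3}{4}\right) = 7 - \left(\frac{3}{4} + H^{2}\right) = \frac{25}{4} - H^{2}$)
$4 c{\left(-3 \right)} \left(-15\right) = 4 \left(\frac{25}{4} - \left(-3\right)^{2}\right) \left(-15\right) = 4 \left(\frac{25}{4} - 9\right) \left(-15\right) = 4 \left(- \frac{11}{4}\right) \left(-15\right) = \left(-11\right) \left(-15\right) = 165$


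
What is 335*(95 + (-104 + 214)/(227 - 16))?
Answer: 6751925/211 ≈ 32000.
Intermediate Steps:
335*(95 + (-104 + 214)/(227 - 16)) = 335*(95 + 110/211) = 335*(20155/211) = 6751925/211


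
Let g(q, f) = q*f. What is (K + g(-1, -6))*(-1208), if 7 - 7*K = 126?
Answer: 13288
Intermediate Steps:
K = -17 (K = 1 - ⅐*126 = 1 - 18 = -17)
g(q, f) = f*q
(K + g(-1, -6))*(-1208) = (-17 - 6*(-1))*(-1208) = (-17 + 6)*(-1208) = -11*(-1208) = 13288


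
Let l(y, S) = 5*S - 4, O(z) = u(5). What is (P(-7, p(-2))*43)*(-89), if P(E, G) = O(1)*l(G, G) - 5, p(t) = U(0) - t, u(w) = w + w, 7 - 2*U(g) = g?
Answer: -880210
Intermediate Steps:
U(g) = 7/2 - g/2
u(w) = 2*w
O(z) = 10 (O(z) = 2*5 = 10)
l(y, S) = -4 + 5*S
p(t) = 7/2 - t (p(t) = (7/2 - 1/2*0) - t = (7/2 + 0) - t = 7/2 - t)
P(E, G) = -45 + 50*G (P(E, G) = 10*(-4 + 5*G) - 5 = (-40 + 50*G) - 5 = -45 + 50*G)
(P(-7, p(-2))*43)*(-89) = ((-45 + 50*(7/2 - 1*(-2)))*43)*(-89) = ((-45 + 50*(7/2 + 2))*43)*(-89) = ((-45 + 50*(11/2))*43)*(-89) = ((-45 + 275)*43)*(-89) = (230*43)*(-89) = 9890*(-89) = -880210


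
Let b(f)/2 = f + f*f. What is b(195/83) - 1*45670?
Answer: -314512210/6889 ≈ -45654.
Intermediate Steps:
b(f) = 2*f + 2*f**2 (b(f) = 2*(f + f*f) = 2*(f + f**2) = 2*f + 2*f**2)
b(195/83) - 1*45670 = 2*(195/83)*(1 + 195/83) - 1*45670 = 2*(195*(1/83))*(1 + 195*(1/83)) - 45670 = 2*(195/83)*(1 + 195/83) - 45670 = 2*(195/83)*(278/83) - 45670 = 108420/6889 - 45670 = -314512210/6889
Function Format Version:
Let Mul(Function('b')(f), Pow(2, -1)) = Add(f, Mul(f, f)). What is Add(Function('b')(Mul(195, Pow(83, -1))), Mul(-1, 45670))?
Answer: Rational(-314512210, 6889) ≈ -45654.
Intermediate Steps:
Function('b')(f) = Add(Mul(2, f), Mul(2, Pow(f, 2))) (Function('b')(f) = Mul(2, Add(f, Mul(f, f))) = Mul(2, Add(f, Pow(f, 2))) = Add(Mul(2, f), Mul(2, Pow(f, 2))))
Add(Function('b')(Mul(195, Pow(83, -1))), Mul(-1, 45670)) = Add(Mul(2, Mul(195, Pow(83, -1)), Add(1, Mul(195, Pow(83, -1)))), Mul(-1, 45670)) = Add(Mul(2, Mul(195, Rational(1, 83)), Add(1, Mul(195, Rational(1, 83)))), -45670) = Add(Mul(2, Rational(195, 83), Add(1, Rational(195, 83))), -45670) = Add(Mul(2, Rational(195, 83), Rational(278, 83)), -45670) = Add(Rational(108420, 6889), -45670) = Rational(-314512210, 6889)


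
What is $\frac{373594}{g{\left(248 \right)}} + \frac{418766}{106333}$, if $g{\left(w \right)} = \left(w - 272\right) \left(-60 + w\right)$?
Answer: $- \frac{18917949305}{239887248} \approx -78.862$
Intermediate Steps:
$g{\left(w \right)} = \left(-272 + w\right) \left(-60 + w\right)$
$\frac{373594}{g{\left(248 \right)}} + \frac{418766}{106333} = \frac{373594}{16320 + 248^{2} - 82336} + \frac{418766}{106333} = \frac{373594}{16320 + 61504 - 82336} + 418766 \cdot \frac{1}{106333} = \frac{373594}{-4512} + \frac{418766}{106333} = 373594 \left(- \frac{1}{4512}\right) + \frac{418766}{106333} = - \frac{186797}{2256} + \frac{418766}{106333} = - \frac{18917949305}{239887248}$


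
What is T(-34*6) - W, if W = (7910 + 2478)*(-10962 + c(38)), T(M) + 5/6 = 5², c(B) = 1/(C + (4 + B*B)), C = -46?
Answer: 478950985217/4206 ≈ 1.1387e+8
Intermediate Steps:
c(B) = 1/(-42 + B²) (c(B) = 1/(-46 + (4 + B*B)) = 1/(-46 + (4 + B²)) = 1/(-42 + B²))
T(M) = 145/6 (T(M) = -⅚ + 5² = -⅚ + 25 = 145/6)
W = -79825147262/701 (W = (7910 + 2478)*(-10962 + 1/(-42 + 38²)) = 10388*(-10962 + 1/(-42 + 1444)) = 10388*(-10962 + 1/1402) = 10388*(-15368723/1402) = -79825147262/701 ≈ -1.1387e+8)
T(-34*6) - W = 145/6 - 1*(-79825147262/701) = 145/6 + 79825147262/701 = 478950985217/4206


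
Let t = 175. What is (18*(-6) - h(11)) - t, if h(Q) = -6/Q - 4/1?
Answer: -3063/11 ≈ -278.45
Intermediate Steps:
h(Q) = -4 - 6/Q (h(Q) = -6/Q - 4*1 = -6/Q - 4 = -4 - 6/Q)
(18*(-6) - h(11)) - t = (18*(-6) - (-4 - 6/11)) - 1*175 = (-108 - (-4 - 6*1/11)) - 175 = (-108 - (-4 - 6/11)) - 175 = (-108 - 1*(-50/11)) - 175 = (-108 + 50/11) - 175 = -1138/11 - 175 = -3063/11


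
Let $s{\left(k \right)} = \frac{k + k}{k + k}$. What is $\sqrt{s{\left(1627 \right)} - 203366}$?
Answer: $i \sqrt{203365} \approx 450.96 i$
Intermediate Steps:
$s{\left(k \right)} = 1$ ($s{\left(k \right)} = \frac{2 k}{2 k} = 2 k \frac{1}{2 k} = 1$)
$\sqrt{s{\left(1627 \right)} - 203366} = \sqrt{1 - 203366} = \sqrt{-203365} = i \sqrt{203365}$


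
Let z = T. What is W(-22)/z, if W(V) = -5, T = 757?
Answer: -5/757 ≈ -0.0066050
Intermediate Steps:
z = 757
W(-22)/z = -5/757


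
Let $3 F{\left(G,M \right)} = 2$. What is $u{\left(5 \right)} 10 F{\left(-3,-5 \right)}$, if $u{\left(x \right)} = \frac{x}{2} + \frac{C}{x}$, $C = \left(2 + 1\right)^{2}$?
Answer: $\frac{86}{3} \approx 28.667$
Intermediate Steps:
$C = 9$ ($C = 3^{2} = 9$)
$F{\left(G,M \right)} = \frac{2}{3}$ ($F{\left(G,M \right)} = \frac{1}{3} \cdot 2 = \frac{2}{3}$)
$u{\left(x \right)} = \frac{x}{2} + \frac{9}{x}$
$u{\left(5 \right)} 10 F{\left(-3,-5 \right)} = \left(\frac{1}{2} \cdot 5 + \frac{9}{5}\right) 10 \cdot \frac{2}{3} = \left(\frac{5}{2} + 9 \cdot \frac{1}{5}\right) 10 \cdot \frac{2}{3} = \left(\frac{5}{2} + \frac{9}{5}\right) 10 \cdot \frac{2}{3} = \frac{43}{10} \cdot 10 \cdot \frac{2}{3} = 43 \cdot \frac{2}{3} = \frac{86}{3}$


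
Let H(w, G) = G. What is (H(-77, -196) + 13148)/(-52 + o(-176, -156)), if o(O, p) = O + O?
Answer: -3238/101 ≈ -32.059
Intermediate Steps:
o(O, p) = 2*O
(H(-77, -196) + 13148)/(-52 + o(-176, -156)) = (-196 + 13148)/(-52 + 2*(-176)) = 12952/(-52 - 352) = 12952/(-404) = 12952*(-1/404) = -3238/101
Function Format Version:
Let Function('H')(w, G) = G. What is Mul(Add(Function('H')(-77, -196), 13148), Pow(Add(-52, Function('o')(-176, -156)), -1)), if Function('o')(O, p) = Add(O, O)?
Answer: Rational(-3238, 101) ≈ -32.059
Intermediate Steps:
Function('o')(O, p) = Mul(2, O)
Mul(Add(Function('H')(-77, -196), 13148), Pow(Add(-52, Function('o')(-176, -156)), -1)) = Mul(Add(-196, 13148), Pow(Add(-52, Mul(2, -176)), -1)) = Mul(12952, Pow(Add(-52, -352), -1)) = Mul(12952, Pow(-404, -1)) = Mul(12952, Rational(-1, 404)) = Rational(-3238, 101)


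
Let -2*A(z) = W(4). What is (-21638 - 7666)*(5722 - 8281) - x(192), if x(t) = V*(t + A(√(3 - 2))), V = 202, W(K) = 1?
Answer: 74950253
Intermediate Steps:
A(z) = -½ (A(z) = -½*1 = -½)
x(t) = -101 + 202*t (x(t) = 202*(t - ½) = 202*(-½ + t) = -101 + 202*t)
(-21638 - 7666)*(5722 - 8281) - x(192) = (-21638 - 7666)*(5722 - 8281) - (-101 + 202*192) = -29304*(-2559) - (-101 + 38784) = 74988936 - 1*38683 = 74988936 - 38683 = 74950253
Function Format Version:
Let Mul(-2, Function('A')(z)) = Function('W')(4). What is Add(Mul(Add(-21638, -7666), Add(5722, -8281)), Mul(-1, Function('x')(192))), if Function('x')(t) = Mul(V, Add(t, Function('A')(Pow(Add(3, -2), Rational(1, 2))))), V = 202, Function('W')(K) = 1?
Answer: 74950253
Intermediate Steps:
Function('A')(z) = Rational(-1, 2) (Function('A')(z) = Mul(Rational(-1, 2), 1) = Rational(-1, 2))
Function('x')(t) = Add(-101, Mul(202, t)) (Function('x')(t) = Mul(202, Add(t, Rational(-1, 2))) = Mul(202, Add(Rational(-1, 2), t)) = Add(-101, Mul(202, t)))
Add(Mul(Add(-21638, -7666), Add(5722, -8281)), Mul(-1, Function('x')(192))) = Add(Mul(Add(-21638, -7666), Add(5722, -8281)), Mul(-1, Add(-101, Mul(202, 192)))) = Add(Mul(-29304, -2559), Mul(-1, Add(-101, 38784))) = Add(74988936, Mul(-1, 38683)) = Add(74988936, -38683) = 74950253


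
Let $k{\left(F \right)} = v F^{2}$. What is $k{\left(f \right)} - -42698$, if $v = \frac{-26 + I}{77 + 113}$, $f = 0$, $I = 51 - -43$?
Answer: $42698$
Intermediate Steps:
$I = 94$ ($I = 51 + 43 = 94$)
$v = \frac{34}{95}$ ($v = \frac{-26 + 94}{77 + 113} = \frac{68}{190} = 68 \cdot \frac{1}{190} = \frac{34}{95} \approx 0.35789$)
$k{\left(F \right)} = \frac{34 F^{2}}{95}$
$k{\left(f \right)} - -42698 = \frac{34 \cdot 0^{2}}{95} - -42698 = \frac{34}{95} \cdot 0 + 42698 = 0 + 42698 = 42698$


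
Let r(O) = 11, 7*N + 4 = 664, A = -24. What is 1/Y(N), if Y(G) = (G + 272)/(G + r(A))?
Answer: 737/2564 ≈ 0.28744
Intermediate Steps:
N = 660/7 (N = -4/7 + (⅐)*664 = -4/7 + 664/7 = 660/7 ≈ 94.286)
Y(G) = (272 + G)/(11 + G) (Y(G) = (G + 272)/(G + 11) = (272 + G)/(11 + G))
1/Y(N) = 1/((272 + 660/7)/(11 + 660/7)) = 1/((2564/7)/(737/7)) = 1/((7/737)*(2564/7)) = 1/(2564/737) = 737/2564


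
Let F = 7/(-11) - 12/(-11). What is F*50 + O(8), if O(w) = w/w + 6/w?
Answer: 1077/44 ≈ 24.477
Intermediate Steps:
O(w) = 1 + 6/w
F = 5/11 (F = 7*(-1/11) - 12*(-1/11) = -7/11 + 12/11 = 5/11 ≈ 0.45455)
F*50 + O(8) = (5/11)*50 + (6 + 8)/8 = 250/11 + (1/8)*14 = 250/11 + 7/4 = 1077/44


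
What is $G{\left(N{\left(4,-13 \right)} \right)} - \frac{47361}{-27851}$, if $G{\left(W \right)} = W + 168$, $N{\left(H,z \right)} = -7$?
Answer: $\frac{4531372}{27851} \approx 162.7$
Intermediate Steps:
$G{\left(W \right)} = 168 + W$
$G{\left(N{\left(4,-13 \right)} \right)} - \frac{47361}{-27851} = \left(168 - 7\right) - \frac{47361}{-27851} = 161 - 47361 \left(- \frac{1}{27851}\right) = 161 - - \frac{47361}{27851} = 161 + \frac{47361}{27851} = \frac{4531372}{27851}$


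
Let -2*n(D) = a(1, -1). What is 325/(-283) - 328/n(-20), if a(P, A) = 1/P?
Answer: 185323/283 ≈ 654.85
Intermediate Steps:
n(D) = -½ (n(D) = -½/1 = -½*1 = -½)
325/(-283) - 328/n(-20) = 325/(-283) - 328/(-½) = 325*(-1/283) - 328*(-2) = -325/283 + 656 = 185323/283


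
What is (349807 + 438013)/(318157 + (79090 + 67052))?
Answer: 71620/42209 ≈ 1.6968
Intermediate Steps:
(349807 + 438013)/(318157 + (79090 + 67052)) = 787820/(318157 + 146142) = 787820/464299 = 787820*(1/464299) = 71620/42209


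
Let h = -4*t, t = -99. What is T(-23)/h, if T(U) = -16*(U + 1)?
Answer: 8/9 ≈ 0.88889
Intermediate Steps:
T(U) = -16 - 16*U (T(U) = -16*(1 + U) = -16 - 16*U)
h = 396 (h = -4*(-99) = 396)
T(-23)/h = (-16 - 16*(-23))/396 = (-16 + 368)*(1/396) = 352*(1/396) = 8/9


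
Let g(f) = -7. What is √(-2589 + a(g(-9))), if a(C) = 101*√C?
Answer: √(-2589 + 101*I*√7) ≈ 2.6224 + 50.95*I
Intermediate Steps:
√(-2589 + a(g(-9))) = √(-2589 + 101*√(-7)) = √(-2589 + 101*(I*√7)) = √(-2589 + 101*I*√7)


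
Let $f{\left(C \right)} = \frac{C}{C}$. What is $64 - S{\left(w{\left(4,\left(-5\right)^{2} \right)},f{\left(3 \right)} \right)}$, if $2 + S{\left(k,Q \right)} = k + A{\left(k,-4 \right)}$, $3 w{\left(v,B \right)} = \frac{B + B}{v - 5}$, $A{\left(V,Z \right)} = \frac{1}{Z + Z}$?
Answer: $\frac{1987}{24} \approx 82.792$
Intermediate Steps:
$f{\left(C \right)} = 1$
$A{\left(V,Z \right)} = \frac{1}{2 Z}$
$w{\left(v,B \right)} = \frac{2 B}{3 \left(-5 + v\right)}$ ($w{\left(v,B \right)} = \frac{\left(B + B\right) \frac{1}{v - 5}}{3} = \frac{2 B \frac{1}{-5 + v}}{3} = \frac{2 B}{3 \left(-5 + v\right)}$)
$S{\left(k,Q \right)} = - \frac{17}{8} + k$ ($S{\left(k,Q \right)} = -2 + \left(k + \frac{1}{2 \left(-4\right)}\right) = -2 + \left(k + \frac{1}{2} \left(- \frac{1}{4}\right)\right) = -2 + \left(k - \frac{1}{8}\right) = -2 + \left(- \frac{1}{8} + k\right) = - \frac{17}{8} + k$)
$64 - S{\left(w{\left(4,\left(-5\right)^{2} \right)},f{\left(3 \right)} \right)} = 64 - \left(- \frac{17}{8} + \frac{2 \left(-5\right)^{2}}{3 \left(-5 + 4\right)}\right) = 64 - \left(- \frac{17}{8} + \frac{2}{3} \cdot 25 \frac{1}{-1}\right) = 64 - \left(- \frac{17}{8} + \frac{2}{3} \cdot 25 \left(-1\right)\right) = 64 - \left(- \frac{17}{8} - \frac{50}{3}\right) = 64 - - \frac{451}{24} = 64 + \frac{451}{24} = \frac{1987}{24}$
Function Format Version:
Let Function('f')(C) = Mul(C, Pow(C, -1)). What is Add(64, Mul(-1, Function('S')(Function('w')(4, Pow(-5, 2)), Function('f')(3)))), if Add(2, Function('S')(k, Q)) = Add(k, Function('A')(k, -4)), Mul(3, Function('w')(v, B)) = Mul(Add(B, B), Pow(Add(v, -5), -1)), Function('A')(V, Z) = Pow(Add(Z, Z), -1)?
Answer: Rational(1987, 24) ≈ 82.792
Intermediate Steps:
Function('f')(C) = 1
Function('A')(V, Z) = Mul(Rational(1, 2), Pow(Z, -1)) (Function('A')(V, Z) = Pow(Mul(2, Z), -1) = Mul(Rational(1, 2), Pow(Z, -1)))
Function('w')(v, B) = Mul(Rational(2, 3), B, Pow(Add(-5, v), -1)) (Function('w')(v, B) = Mul(Rational(1, 3), Mul(Add(B, B), Pow(Add(v, -5), -1))) = Mul(Rational(1, 3), Mul(Mul(2, B), Pow(Add(-5, v), -1))) = Mul(Rational(1, 3), Mul(2, B, Pow(Add(-5, v), -1))) = Mul(Rational(2, 3), B, Pow(Add(-5, v), -1)))
Function('S')(k, Q) = Add(Rational(-17, 8), k) (Function('S')(k, Q) = Add(-2, Add(k, Mul(Rational(1, 2), Pow(-4, -1)))) = Add(-2, Add(k, Mul(Rational(1, 2), Rational(-1, 4)))) = Add(-2, Add(k, Rational(-1, 8))) = Add(-2, Add(Rational(-1, 8), k)) = Add(Rational(-17, 8), k))
Add(64, Mul(-1, Function('S')(Function('w')(4, Pow(-5, 2)), Function('f')(3)))) = Add(64, Mul(-1, Add(Rational(-17, 8), Mul(Rational(2, 3), Pow(-5, 2), Pow(Add(-5, 4), -1))))) = Add(64, Mul(-1, Add(Rational(-17, 8), Mul(Rational(2, 3), 25, Pow(-1, -1))))) = Add(64, Mul(-1, Add(Rational(-17, 8), Mul(Rational(2, 3), 25, -1)))) = Add(64, Mul(-1, Add(Rational(-17, 8), Rational(-50, 3)))) = Add(64, Mul(-1, Rational(-451, 24))) = Add(64, Rational(451, 24)) = Rational(1987, 24)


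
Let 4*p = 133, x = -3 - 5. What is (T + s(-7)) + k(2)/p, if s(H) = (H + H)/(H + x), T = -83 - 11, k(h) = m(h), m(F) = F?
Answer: -185548/1995 ≈ -93.006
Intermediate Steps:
k(h) = h
x = -8
p = 133/4 (p = (¼)*133 = 133/4 ≈ 33.250)
T = -94
s(H) = 2*H/(-8 + H) (s(H) = (H + H)/(H - 8) = (2*H)/(-8 + H) = 2*H/(-8 + H))
(T + s(-7)) + k(2)/p = (-94 + 2*(-7)/(-8 - 7)) + 2/(133/4) = (-94 + 2*(-7)/(-15)) + 2*(4/133) = (-94 + 2*(-7)*(-1/15)) + 8/133 = (-94 + 14/15) + 8/133 = -1396/15 + 8/133 = -185548/1995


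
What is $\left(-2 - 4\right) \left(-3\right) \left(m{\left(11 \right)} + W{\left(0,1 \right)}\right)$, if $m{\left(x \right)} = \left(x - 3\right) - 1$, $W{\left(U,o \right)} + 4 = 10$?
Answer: $234$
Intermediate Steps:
$W{\left(U,o \right)} = 6$ ($W{\left(U,o \right)} = -4 + 10 = 6$)
$m{\left(x \right)} = -4 + x$ ($m{\left(x \right)} = \left(-3 + x\right) - 1 = -4 + x$)
$\left(-2 - 4\right) \left(-3\right) \left(m{\left(11 \right)} + W{\left(0,1 \right)}\right) = \left(-2 - 4\right) \left(-3\right) \left(\left(-4 + 11\right) + 6\right) = \left(-6\right) \left(-3\right) \left(7 + 6\right) = 18 \cdot 13 = 234$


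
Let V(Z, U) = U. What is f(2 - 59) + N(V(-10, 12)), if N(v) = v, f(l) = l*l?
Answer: 3261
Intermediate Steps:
f(l) = l²
f(2 - 59) + N(V(-10, 12)) = (2 - 59)² + 12 = (-57)² + 12 = 3249 + 12 = 3261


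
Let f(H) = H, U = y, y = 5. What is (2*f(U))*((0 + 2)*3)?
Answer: 60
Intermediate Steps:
U = 5
(2*f(U))*((0 + 2)*3) = (2*5)*((0 + 2)*3) = 10*(2*3) = 10*6 = 60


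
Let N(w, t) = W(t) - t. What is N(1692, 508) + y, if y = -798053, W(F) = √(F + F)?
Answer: -798561 + 2*√254 ≈ -7.9853e+5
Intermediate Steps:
W(F) = √2*√F (W(F) = √(2*F) = √2*√F)
N(w, t) = -t + √2*√t (N(w, t) = √2*√t - t = -t + √2*√t)
N(1692, 508) + y = (-1*508 + √2*√508) - 798053 = (-508 + √2*(2*√127)) - 798053 = (-508 + 2*√254) - 798053 = -798561 + 2*√254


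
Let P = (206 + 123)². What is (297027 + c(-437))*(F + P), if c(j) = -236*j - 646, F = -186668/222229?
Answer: 9609926660472273/222229 ≈ 4.3243e+10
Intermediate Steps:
F = -186668/222229 (F = -186668*1/222229 = -186668/222229 ≈ -0.83998)
P = 108241 (P = 329² = 108241)
c(j) = -646 - 236*j
(297027 + c(-437))*(F + P) = (297027 + (-646 - 236*(-437)))*(-186668/222229 + 108241) = (297027 + (-646 + 103132))*(24054102521/222229) = (297027 + 102486)*(24054102521/222229) = 399513*(24054102521/222229) = 9609926660472273/222229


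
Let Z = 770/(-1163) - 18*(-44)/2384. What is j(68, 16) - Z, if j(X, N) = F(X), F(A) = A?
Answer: 23681355/346574 ≈ 68.330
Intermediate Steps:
j(X, N) = X
Z = -114323/346574 (Z = 770*(-1/1163) + 792*(1/2384) = -770/1163 + 99/298 = -114323/346574 ≈ -0.32987)
j(68, 16) - Z = 68 - 1*(-114323/346574) = 68 + 114323/346574 = 23681355/346574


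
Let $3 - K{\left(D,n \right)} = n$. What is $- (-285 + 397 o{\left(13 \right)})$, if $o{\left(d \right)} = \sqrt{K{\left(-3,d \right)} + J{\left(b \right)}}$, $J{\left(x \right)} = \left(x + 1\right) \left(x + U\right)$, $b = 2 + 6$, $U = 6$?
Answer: $285 - 794 \sqrt{29} \approx -3990.8$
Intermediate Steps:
$b = 8$
$K{\left(D,n \right)} = 3 - n$
$J{\left(x \right)} = \left(1 + x\right) \left(6 + x\right)$ ($J{\left(x \right)} = \left(x + 1\right) \left(x + 6\right) = \left(1 + x\right) \left(6 + x\right)$)
$o{\left(d \right)} = \sqrt{129 - d}$ ($o{\left(d \right)} = \sqrt{\left(3 - d\right) + \left(6 + 8^{2} + 7 \cdot 8\right)} = \sqrt{\left(3 - d\right) + \left(6 + 64 + 56\right)} = \sqrt{\left(3 - d\right) + 126} = \sqrt{129 - d}$)
$- (-285 + 397 o{\left(13 \right)}) = - (-285 + 397 \sqrt{129 - 13}) = - (-285 + 397 \sqrt{116}) = - (-285 + 397 \cdot 2 \sqrt{29}) = - (-285 + 794 \sqrt{29}) = 285 - 794 \sqrt{29}$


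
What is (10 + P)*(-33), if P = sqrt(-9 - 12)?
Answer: -330 - 33*I*sqrt(21) ≈ -330.0 - 151.23*I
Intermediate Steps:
P = I*sqrt(21) (P = sqrt(-21) = I*sqrt(21) ≈ 4.5826*I)
(10 + P)*(-33) = (10 + I*sqrt(21))*(-33) = -330 - 33*I*sqrt(21)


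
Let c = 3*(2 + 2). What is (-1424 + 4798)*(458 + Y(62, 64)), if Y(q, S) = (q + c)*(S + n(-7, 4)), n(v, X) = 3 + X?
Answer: 19272288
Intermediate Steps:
c = 12 (c = 3*4 = 12)
Y(q, S) = (7 + S)*(12 + q) (Y(q, S) = (q + 12)*(S + (3 + 4)) = (12 + q)*(S + 7) = (12 + q)*(7 + S) = (7 + S)*(12 + q))
(-1424 + 4798)*(458 + Y(62, 64)) = (-1424 + 4798)*(458 + (84 + 7*62 + 12*64 + 64*62)) = 3374*(458 + (84 + 434 + 768 + 3968)) = 3374*(458 + 5254) = 3374*5712 = 19272288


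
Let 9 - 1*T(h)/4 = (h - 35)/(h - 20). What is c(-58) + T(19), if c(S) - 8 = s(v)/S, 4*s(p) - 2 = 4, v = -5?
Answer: -2323/116 ≈ -20.026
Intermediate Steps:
s(p) = 3/2 (s(p) = 1/2 + (1/4)*4 = 1/2 + 1 = 3/2)
T(h) = 36 - 4*(-35 + h)/(-20 + h) (T(h) = 36 - 4*(h - 35)/(h - 20) = 36 - 4*(-35 + h)/(-20 + h))
c(S) = 8 + 3/(2*S)
c(-58) + T(19) = (8 + (3/2)/(-58)) + 4*(-145 + 8*19)/(-20 + 19) = (8 + (3/2)*(-1/58)) + 4*(-145 + 152)/(-1) = (8 - 3/116) + 4*(-1)*7 = 925/116 - 28 = -2323/116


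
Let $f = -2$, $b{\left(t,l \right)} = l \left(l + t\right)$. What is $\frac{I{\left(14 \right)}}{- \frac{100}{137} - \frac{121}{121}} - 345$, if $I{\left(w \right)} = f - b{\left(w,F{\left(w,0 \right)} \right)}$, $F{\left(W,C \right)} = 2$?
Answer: $- \frac{77107}{237} \approx -325.35$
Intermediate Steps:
$I{\left(w \right)} = -6 - 2 w$ ($I{\left(w \right)} = -2 - 2 \left(2 + w\right) = -2 - \left(4 + 2 w\right) = -6 - 2 w$)
$\frac{I{\left(14 \right)}}{- \frac{100}{137} - \frac{121}{121}} - 345 = \frac{-6 - 28}{- \frac{100}{137} - \frac{121}{121}} - 345 = \frac{-6 - 28}{\left(-100\right) \frac{1}{137} - 1} - 345 = \frac{1}{- \frac{100}{137} - 1} \left(-34\right) - 345 = \frac{1}{- \frac{237}{137}} \left(-34\right) - 345 = \left(- \frac{137}{237}\right) \left(-34\right) - 345 = \frac{4658}{237} - 345 = - \frac{77107}{237}$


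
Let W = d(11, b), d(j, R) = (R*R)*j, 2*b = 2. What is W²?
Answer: 121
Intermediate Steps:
b = 1 (b = (½)*2 = 1)
d(j, R) = j*R² (d(j, R) = R²*j = j*R²)
W = 11 (W = 11*1² = 11*1 = 11)
W² = 11² = 121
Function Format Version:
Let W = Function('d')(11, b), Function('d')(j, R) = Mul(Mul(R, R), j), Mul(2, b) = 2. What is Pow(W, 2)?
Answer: 121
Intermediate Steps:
b = 1 (b = Mul(Rational(1, 2), 2) = 1)
Function('d')(j, R) = Mul(j, Pow(R, 2)) (Function('d')(j, R) = Mul(Pow(R, 2), j) = Mul(j, Pow(R, 2)))
W = 11 (W = Mul(11, Pow(1, 2)) = Mul(11, 1) = 11)
Pow(W, 2) = Pow(11, 2) = 121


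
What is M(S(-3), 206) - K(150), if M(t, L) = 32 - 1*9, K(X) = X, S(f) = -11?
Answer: -127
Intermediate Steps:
M(t, L) = 23 (M(t, L) = 32 - 9 = 23)
M(S(-3), 206) - K(150) = 23 - 1*150 = 23 - 150 = -127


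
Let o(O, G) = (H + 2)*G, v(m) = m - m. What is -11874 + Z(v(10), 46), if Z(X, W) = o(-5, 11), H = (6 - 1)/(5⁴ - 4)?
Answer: -7360037/621 ≈ -11852.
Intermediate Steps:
v(m) = 0
H = 5/621 (H = 5/(625 - 4) = 5/621 ≈ 0.0080515)
o(O, G) = 1247*G/621 (o(O, G) = (5/621 + 2)*G = 1247*G/621)
Z(X, W) = 13717/621 (Z(X, W) = (1247/621)*11 = 13717/621)
-11874 + Z(v(10), 46) = -11874 + 13717/621 = -7360037/621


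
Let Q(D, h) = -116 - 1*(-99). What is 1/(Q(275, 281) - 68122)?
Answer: -1/68139 ≈ -1.4676e-5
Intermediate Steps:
Q(D, h) = -17 (Q(D, h) = -116 + 99 = -17)
1/(Q(275, 281) - 68122) = 1/(-17 - 68122) = 1/(-68139) = -1/68139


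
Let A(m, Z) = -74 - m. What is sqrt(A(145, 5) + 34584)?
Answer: sqrt(34365) ≈ 185.38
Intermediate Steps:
sqrt(A(145, 5) + 34584) = sqrt((-74 - 1*145) + 34584) = sqrt((-74 - 145) + 34584) = sqrt(-219 + 34584) = sqrt(34365)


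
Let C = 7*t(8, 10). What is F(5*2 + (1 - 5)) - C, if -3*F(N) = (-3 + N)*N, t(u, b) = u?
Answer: -62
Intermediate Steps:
C = 56 (C = 7*8 = 56)
F(N) = -N*(-3 + N)/3 (F(N) = -(-3 + N)*N/3 = -N*(-3 + N)/3)
F(5*2 + (1 - 5)) - C = (5*2 + (1 - 5))*(3 - (5*2 + (1 - 5)))/3 - 1*56 = (10 - 4)*(3 - (10 - 4))/3 - 56 = (⅓)*6*(3 - 1*6) - 56 = (⅓)*6*(3 - 6) - 56 = (⅓)*6*(-3) - 56 = -6 - 56 = -62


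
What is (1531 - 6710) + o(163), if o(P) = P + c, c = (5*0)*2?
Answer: -5016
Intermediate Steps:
c = 0 (c = 0*2 = 0)
o(P) = P (o(P) = P + 0 = P)
(1531 - 6710) + o(163) = (1531 - 6710) + 163 = -5179 + 163 = -5016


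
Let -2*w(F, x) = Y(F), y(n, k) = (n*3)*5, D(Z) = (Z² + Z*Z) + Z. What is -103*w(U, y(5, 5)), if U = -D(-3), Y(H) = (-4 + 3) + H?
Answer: -824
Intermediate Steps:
D(Z) = Z + 2*Z² (D(Z) = (Z² + Z²) + Z = 2*Z² + Z = Z + 2*Z²)
y(n, k) = 15*n (y(n, k) = (3*n)*5 = 15*n)
Y(H) = -1 + H
U = -15 (U = -(-3)*(1 + 2*(-3)) = -(-3)*(1 - 6) = -(-3)*(-5) = -1*15 = -15)
w(F, x) = ½ - F/2 (w(F, x) = -(-1 + F)/2 = ½ - F/2)
-103*w(U, y(5, 5)) = -103*(½ - ½*(-15)) = -103*(½ + 15/2) = -103*8 = -824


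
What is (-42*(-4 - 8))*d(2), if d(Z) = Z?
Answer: 1008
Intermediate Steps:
(-42*(-4 - 8))*d(2) = -42*(-4 - 8)*2 = -42*(-12)*2 = 504*2 = 1008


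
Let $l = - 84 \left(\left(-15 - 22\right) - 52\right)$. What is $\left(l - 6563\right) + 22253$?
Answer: $23166$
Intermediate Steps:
$l = 7476$ ($l = - 84 \left(\left(-15 - 22\right) - 52\right) = - 84 \left(-37 - 52\right) = \left(-84\right) \left(-89\right) = 7476$)
$\left(l - 6563\right) + 22253 = \left(7476 - 6563\right) + 22253 = 913 + 22253 = 23166$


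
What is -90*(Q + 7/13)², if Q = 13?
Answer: -2787840/169 ≈ -16496.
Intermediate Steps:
-90*(Q + 7/13)² = -90*(13 + 7/13)² = -90*(176/13)² = -90*30976/169 = -2787840/169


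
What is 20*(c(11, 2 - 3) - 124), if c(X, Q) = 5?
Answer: -2380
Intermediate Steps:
20*(c(11, 2 - 3) - 124) = 20*(5 - 124) = 20*(-119) = -2380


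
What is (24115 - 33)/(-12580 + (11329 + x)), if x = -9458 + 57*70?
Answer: -24082/6719 ≈ -3.5842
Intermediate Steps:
x = -5468 (x = -9458 + 3990 = -5468)
(24115 - 33)/(-12580 + (11329 + x)) = (24115 - 33)/(-12580 + (11329 - 5468)) = 24082/(-12580 + 5861) = 24082/(-6719) = 24082*(-1/6719) = -24082/6719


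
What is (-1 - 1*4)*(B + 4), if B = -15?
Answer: 55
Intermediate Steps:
(-1 - 1*4)*(B + 4) = (-1 - 1*4)*(-15 + 4) = (-1 - 4)*(-11) = -5*(-11) = 55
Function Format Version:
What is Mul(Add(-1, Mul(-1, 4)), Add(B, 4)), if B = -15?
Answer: 55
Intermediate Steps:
Mul(Add(-1, Mul(-1, 4)), Add(B, 4)) = Mul(Add(-1, Mul(-1, 4)), Add(-15, 4)) = Mul(Add(-1, -4), -11) = Mul(-5, -11) = 55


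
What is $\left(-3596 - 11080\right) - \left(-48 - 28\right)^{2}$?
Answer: $-20452$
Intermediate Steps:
$\left(-3596 - 11080\right) - \left(-48 - 28\right)^{2} = \left(-3596 - 11080\right) - \left(-76\right)^{2} = -14676 - 5776 = -20452$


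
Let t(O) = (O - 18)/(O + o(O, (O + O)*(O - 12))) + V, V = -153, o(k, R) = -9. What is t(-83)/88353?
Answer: -13975/8128476 ≈ -0.0017193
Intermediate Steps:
t(O) = -153 + (-18 + O)/(-9 + O) (t(O) = (O - 18)/(O - 9) - 153 = (-18 + O)/(-9 + O) - 153 = -153 + (-18 + O)/(-9 + O))
t(-83)/88353 = ((1359 - 152*(-83))/(-9 - 83))/88353 = ((1359 + 12616)/(-92))*(1/88353) = -1/92*13975*(1/88353) = -13975/92*1/88353 = -13975/8128476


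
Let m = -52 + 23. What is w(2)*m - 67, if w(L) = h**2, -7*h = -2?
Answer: -3399/49 ≈ -69.367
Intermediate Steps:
h = 2/7 (h = -1/7*(-2) = 2/7 ≈ 0.28571)
w(L) = 4/49 (w(L) = (2/7)**2 = 4/49)
m = -29
w(2)*m - 67 = (4/49)*(-29) - 67 = -116/49 - 67 = -3399/49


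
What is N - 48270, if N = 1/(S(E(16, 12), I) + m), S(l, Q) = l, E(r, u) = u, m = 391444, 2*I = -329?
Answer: -18895581119/391456 ≈ -48270.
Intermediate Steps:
I = -329/2 (I = (1/2)*(-329) = -329/2 ≈ -164.50)
N = 1/391456 (N = 1/(12 + 391444) = 1/391456 ≈ 2.5546e-6)
N - 48270 = 1/391456 - 48270 = -18895581119/391456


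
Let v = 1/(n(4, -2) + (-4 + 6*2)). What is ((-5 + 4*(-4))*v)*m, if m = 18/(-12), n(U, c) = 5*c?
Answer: -63/4 ≈ -15.750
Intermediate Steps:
m = -3/2 (m = 18*(-1/12) = -3/2 ≈ -1.5000)
v = -1/2 (v = 1/(5*(-2) + (-4 + 6*2)) = 1/(-10 + (-4 + 12)) = 1/(-10 + 8) = 1/(-2) = -1/2 ≈ -0.50000)
((-5 + 4*(-4))*v)*m = ((-5 + 4*(-4))*(-1/2))*(-3/2) = ((-5 - 16)*(-1/2))*(-3/2) = -21*(-1/2)*(-3/2) = (21/2)*(-3/2) = -63/4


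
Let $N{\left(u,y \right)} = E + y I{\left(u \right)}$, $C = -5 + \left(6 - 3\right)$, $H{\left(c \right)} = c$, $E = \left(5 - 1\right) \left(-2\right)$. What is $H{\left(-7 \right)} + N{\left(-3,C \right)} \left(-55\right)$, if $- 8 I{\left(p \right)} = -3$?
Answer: $\frac{1897}{4} \approx 474.25$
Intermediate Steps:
$E = -8$ ($E = 4 \left(-2\right) = -8$)
$I{\left(p \right)} = \frac{3}{8}$ ($I{\left(p \right)} = \left(- \frac{1}{8}\right) \left(-3\right) = \frac{3}{8}$)
$C = -2$ ($C = -5 + 3 = -2$)
$N{\left(u,y \right)} = -8 + \frac{3 y}{8}$ ($N{\left(u,y \right)} = -8 + y \frac{3}{8} = -8 + \frac{3 y}{8}$)
$H{\left(-7 \right)} + N{\left(-3,C \right)} \left(-55\right) = -7 + \left(-8 + \frac{3}{8} \left(-2\right)\right) \left(-55\right) = -7 + \left(-8 - \frac{3}{4}\right) \left(-55\right) = -7 - - \frac{1925}{4} = -7 + \frac{1925}{4} = \frac{1897}{4}$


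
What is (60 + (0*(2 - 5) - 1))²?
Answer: 3481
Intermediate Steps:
(60 + (0*(2 - 5) - 1))² = (60 + (0*(-3) - 1))² = (60 + (0 - 1))² = (60 - 1)² = 59² = 3481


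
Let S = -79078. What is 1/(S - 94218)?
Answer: -1/173296 ≈ -5.7705e-6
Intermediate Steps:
1/(S - 94218) = 1/(-79078 - 94218) = 1/(-173296) = -1/173296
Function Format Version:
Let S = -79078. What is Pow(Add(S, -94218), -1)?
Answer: Rational(-1, 173296) ≈ -5.7705e-6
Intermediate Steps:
Pow(Add(S, -94218), -1) = Pow(Add(-79078, -94218), -1) = Pow(-173296, -1) = Rational(-1, 173296)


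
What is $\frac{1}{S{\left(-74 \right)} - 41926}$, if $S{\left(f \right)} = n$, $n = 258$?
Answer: $- \frac{1}{41668} \approx -2.3999 \cdot 10^{-5}$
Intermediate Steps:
$S{\left(f \right)} = 258$
$\frac{1}{S{\left(-74 \right)} - 41926} = \frac{1}{258 - 41926} = \frac{1}{-41668} = - \frac{1}{41668}$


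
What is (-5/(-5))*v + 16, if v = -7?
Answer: 9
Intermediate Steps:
(-5/(-5))*v + 16 = -5/(-5)*(-7) + 16 = -5*(-⅕)*(-7) + 16 = 1*(-7) + 16 = -7 + 16 = 9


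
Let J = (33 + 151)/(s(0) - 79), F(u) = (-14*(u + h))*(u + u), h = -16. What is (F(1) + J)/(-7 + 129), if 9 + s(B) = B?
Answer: 4597/1342 ≈ 3.4255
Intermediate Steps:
s(B) = -9 + B
F(u) = 2*u*(224 - 14*u) (F(u) = (-14*(u - 16))*(u + u) = (-14*(-16 + u))*(2*u) = (224 - 14*u)*(2*u) = 2*u*(224 - 14*u))
J = -23/11 (J = (33 + 151)/((-9 + 0) - 79) = 184/(-9 - 79) = 184/(-88) = 184*(-1/88) = -23/11 ≈ -2.0909)
(F(1) + J)/(-7 + 129) = (28*1*(16 - 1*1) - 23/11)/(-7 + 129) = (28*1*(16 - 1) - 23/11)/122 = (28*1*15 - 23/11)*(1/122) = (420 - 23/11)*(1/122) = (4597/11)*(1/122) = 4597/1342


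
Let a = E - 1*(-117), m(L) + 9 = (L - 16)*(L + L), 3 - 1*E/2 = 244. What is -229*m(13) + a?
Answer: 19558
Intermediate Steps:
E = -482 (E = 6 - 2*244 = 6 - 488 = -482)
m(L) = -9 + 2*L*(-16 + L) (m(L) = -9 + (L - 16)*(L + L) = -9 + (-16 + L)*(2*L) = -9 + 2*L*(-16 + L))
a = -365 (a = -482 - 1*(-117) = -482 + 117 = -365)
-229*m(13) + a = -229*(-9 - 32*13 + 2*13²) - 365 = -229*(-9 - 416 + 2*169) - 365 = -229*(-9 - 416 + 338) - 365 = -229*(-87) - 365 = 19923 - 365 = 19558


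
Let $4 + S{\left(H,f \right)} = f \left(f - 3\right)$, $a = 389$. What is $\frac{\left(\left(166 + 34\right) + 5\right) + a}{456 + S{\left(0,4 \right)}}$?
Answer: $\frac{99}{76} \approx 1.3026$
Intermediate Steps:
$S{\left(H,f \right)} = -4 + f \left(-3 + f\right)$ ($S{\left(H,f \right)} = -4 + f \left(f - 3\right) = -4 + f \left(-3 + f\right)$)
$\frac{\left(\left(166 + 34\right) + 5\right) + a}{456 + S{\left(0,4 \right)}} = \frac{\left(\left(166 + 34\right) + 5\right) + 389}{456 - \left(16 - 16\right)} = \frac{\left(200 + 5\right) + 389}{456 - 0} = \frac{205 + 389}{456 + 0} = \frac{594}{456} = 594 \cdot \frac{1}{456} = \frac{99}{76}$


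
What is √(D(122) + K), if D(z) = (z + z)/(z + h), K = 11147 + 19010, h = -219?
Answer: √283723545/97 ≈ 173.65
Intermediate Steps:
K = 30157
D(z) = 2*z/(-219 + z) (D(z) = (z + z)/(z - 219) = (2*z)/(-219 + z) = 2*z/(-219 + z))
√(D(122) + K) = √(2*122/(-219 + 122) + 30157) = √(2*122/(-97) + 30157) = √(2*122*(-1/97) + 30157) = √(-244/97 + 30157) = √(2924985/97) = √283723545/97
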